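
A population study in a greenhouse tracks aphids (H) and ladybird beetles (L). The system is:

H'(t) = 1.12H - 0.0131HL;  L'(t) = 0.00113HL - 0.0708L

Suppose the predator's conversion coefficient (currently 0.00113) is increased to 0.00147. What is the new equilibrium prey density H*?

H* ≈ 48.2

At the interior fixed point, setting dL/dt = 0 with L > 0 fixes H* = (predator death rate)/(HL coefficient) — independent of the other coefficients.
With the change, H* = 0.0708/0.00147 = 48.2; it falls from 62.7.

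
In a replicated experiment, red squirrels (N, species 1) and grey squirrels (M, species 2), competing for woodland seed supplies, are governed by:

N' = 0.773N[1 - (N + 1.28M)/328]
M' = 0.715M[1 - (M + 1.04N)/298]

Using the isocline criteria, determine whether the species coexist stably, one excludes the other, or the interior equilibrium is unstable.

unstable coexistence (outcome depends on initial conditions)

Compare the nullcline intercepts: K1/α12 = 328/1.28 = 256 < K2 = 298; K2/α21 = 298/1.04 = 287 < K1 = 328.
Since both are reversed, neither can invade when rare; the interior point is a saddle.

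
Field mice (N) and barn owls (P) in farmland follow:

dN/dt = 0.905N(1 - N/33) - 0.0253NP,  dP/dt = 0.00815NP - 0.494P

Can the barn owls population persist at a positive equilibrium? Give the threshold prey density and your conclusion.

The predator equation gives dP/dt > 0 only when N > 0.494/0.00815 = 60.6.
Without the predator, N → K = 33. Since 33 < 60.6, the predator cannot invade.

Threshold N = 60.6; K < 60.6, so no, the predator goes extinct.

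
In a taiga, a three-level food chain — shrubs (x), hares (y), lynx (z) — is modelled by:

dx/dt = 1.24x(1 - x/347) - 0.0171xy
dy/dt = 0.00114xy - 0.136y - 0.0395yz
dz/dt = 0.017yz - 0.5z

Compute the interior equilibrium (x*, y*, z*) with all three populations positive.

x* ≈ 206, y* ≈ 29.4, z* ≈ 2.51

From dz/dt = 0: 0.017y* = 0.5, so y* = 29.4.
From dx/dt = 0: 1.24(1 - x*/347) = 0.0171·29.4, giving x* = 347·(1 - 0.406) = 206.
From dy/dt = 0: 0.00114·206 - 0.136 = 0.0395z*, so z* = 0.0991/0.0395 = 2.51.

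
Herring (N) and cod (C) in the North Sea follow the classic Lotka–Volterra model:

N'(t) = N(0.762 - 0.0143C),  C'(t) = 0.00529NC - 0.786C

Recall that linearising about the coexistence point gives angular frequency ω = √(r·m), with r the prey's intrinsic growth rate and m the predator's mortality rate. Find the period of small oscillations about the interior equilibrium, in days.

T ≈ 8.12 days

Here r = 0.762 and m = 0.786, so r·m = 0.599.
ω = √0.599 = 0.774 per day, hence T = 2π/ω ≈ 8.12 days.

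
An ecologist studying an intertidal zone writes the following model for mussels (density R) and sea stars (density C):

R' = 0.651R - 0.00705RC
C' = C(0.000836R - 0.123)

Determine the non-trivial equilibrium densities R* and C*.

Set dC/dt = 0 with C > 0: 0.000836R - 0.123 = 0, so R* = 0.123/0.000836 = 147.
Set dR/dt = 0 with R > 0: 0.651 - 0.00705C = 0, so C* = 0.651/0.00705 = 92.3.

R* ≈ 147, C* ≈ 92.3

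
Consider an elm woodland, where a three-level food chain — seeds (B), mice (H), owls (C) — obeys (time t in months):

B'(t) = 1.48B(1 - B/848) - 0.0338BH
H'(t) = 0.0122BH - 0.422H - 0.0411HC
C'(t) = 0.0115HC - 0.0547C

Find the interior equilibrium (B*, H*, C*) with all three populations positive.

From dC/dt = 0: 0.0115H* = 0.0547, so H* = 4.76.
From dB/dt = 0: 1.48(1 - B*/848) = 0.0338·4.76, giving B* = 848·(1 - 0.109) = 756.
From dH/dt = 0: 0.0122·756 - 0.422 = 0.0411C*, so C* = 8.8/0.0411 = 214.

B* ≈ 756, H* ≈ 4.76, C* ≈ 214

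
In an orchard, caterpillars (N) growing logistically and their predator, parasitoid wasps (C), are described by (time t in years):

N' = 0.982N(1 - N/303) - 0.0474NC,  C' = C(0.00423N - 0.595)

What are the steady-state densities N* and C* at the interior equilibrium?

From dC/dt = 0 with C > 0: 0.00423N* = 0.595, so N* = 141.
Substitute into dN/dt = 0: 0.982(1 - 141/303) = 0.0474C*.
The bracket is 0.536, giving C* = 0.526/0.0474 = 11.1.

N* ≈ 141, C* ≈ 11.1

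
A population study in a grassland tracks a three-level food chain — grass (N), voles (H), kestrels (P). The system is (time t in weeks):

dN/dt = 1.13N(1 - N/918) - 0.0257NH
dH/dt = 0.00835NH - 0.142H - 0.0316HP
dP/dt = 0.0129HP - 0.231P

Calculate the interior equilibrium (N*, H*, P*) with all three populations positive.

From dP/dt = 0: 0.0129H* = 0.231, so H* = 17.9.
From dN/dt = 0: 1.13(1 - N*/918) = 0.0257·17.9, giving N* = 918·(1 - 0.407) = 544.
From dH/dt = 0: 0.00835·544 - 0.142 = 0.0316P*, so P* = 4.4/0.0316 = 139.

N* ≈ 544, H* ≈ 17.9, P* ≈ 139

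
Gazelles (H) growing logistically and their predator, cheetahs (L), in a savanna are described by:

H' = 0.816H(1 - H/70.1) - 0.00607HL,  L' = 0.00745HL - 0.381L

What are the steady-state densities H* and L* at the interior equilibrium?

From dL/dt = 0 with L > 0: 0.00745H* = 0.381, so H* = 51.1.
Substitute into dH/dt = 0: 0.816(1 - 51.1/70.1) = 0.00607L*.
The bracket is 0.27, giving L* = 0.221/0.00607 = 36.4.

H* ≈ 51.1, L* ≈ 36.4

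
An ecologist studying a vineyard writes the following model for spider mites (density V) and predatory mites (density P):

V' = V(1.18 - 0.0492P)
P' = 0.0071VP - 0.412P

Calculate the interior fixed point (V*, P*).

Set dP/dt = 0 with P > 0: 0.0071V - 0.412 = 0, so V* = 0.412/0.0071 = 58.
Set dV/dt = 0 with V > 0: 1.18 - 0.0492P = 0, so P* = 1.18/0.0492 = 24.

V* ≈ 58, P* ≈ 24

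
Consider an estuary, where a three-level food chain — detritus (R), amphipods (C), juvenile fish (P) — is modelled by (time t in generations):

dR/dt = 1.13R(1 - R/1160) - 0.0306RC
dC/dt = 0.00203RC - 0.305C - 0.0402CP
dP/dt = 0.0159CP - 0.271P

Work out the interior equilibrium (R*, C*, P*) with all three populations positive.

R* ≈ 625, C* ≈ 17, P* ≈ 24

From dP/dt = 0: 0.0159C* = 0.271, so C* = 17.
From dR/dt = 0: 1.13(1 - R*/1160) = 0.0306·17, giving R* = 1160·(1 - 0.462) = 625.
From dC/dt = 0: 0.00203·625 - 0.305 = 0.0402P*, so P* = 0.963/0.0402 = 24.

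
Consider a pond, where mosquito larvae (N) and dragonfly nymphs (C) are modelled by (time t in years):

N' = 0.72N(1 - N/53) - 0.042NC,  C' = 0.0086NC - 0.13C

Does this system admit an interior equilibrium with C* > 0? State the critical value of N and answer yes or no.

Threshold N = 15.1; K > 15.1, so yes, the predator persists.

The predator equation gives dC/dt > 0 only when N > 0.13/0.0086 = 15.1.
Without the predator, N → K = 53. Since 53 > 15.1, the predator can invade and persist.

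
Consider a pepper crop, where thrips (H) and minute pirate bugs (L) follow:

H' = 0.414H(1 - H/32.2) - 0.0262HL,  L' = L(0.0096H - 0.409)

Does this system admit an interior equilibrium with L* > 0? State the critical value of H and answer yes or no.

Threshold H = 42.6; K < 42.6, so no, the predator goes extinct.

The predator equation gives dL/dt > 0 only when H > 0.409/0.0096 = 42.6.
Without the predator, H → K = 32.2. Since 32.2 < 42.6, the predator cannot invade.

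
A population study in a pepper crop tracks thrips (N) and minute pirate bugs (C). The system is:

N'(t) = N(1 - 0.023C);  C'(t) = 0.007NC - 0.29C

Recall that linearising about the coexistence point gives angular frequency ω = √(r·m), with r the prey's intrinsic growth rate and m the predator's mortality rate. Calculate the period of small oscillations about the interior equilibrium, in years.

Here r = 1 and m = 0.29, so r·m = 0.29.
ω = √0.29 = 0.539 per year, hence T = 2π/ω ≈ 11.7 years.

T ≈ 11.7 years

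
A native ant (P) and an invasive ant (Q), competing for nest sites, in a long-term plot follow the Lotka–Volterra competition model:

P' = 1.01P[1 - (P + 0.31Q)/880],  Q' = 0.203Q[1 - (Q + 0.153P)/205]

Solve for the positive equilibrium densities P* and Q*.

Setting both brackets to zero gives the nullclines P + 0.31Q = 880 and 0.153P + Q = 205.
Substituting Q = 205 - 0.153P into the first: P(1 - 0.31·0.153) = 880 - 0.31·205.
So P* = 816/0.953 = 857, and then Q* = 205 - 0.153·857 = 73.9.

P* ≈ 857, Q* ≈ 73.9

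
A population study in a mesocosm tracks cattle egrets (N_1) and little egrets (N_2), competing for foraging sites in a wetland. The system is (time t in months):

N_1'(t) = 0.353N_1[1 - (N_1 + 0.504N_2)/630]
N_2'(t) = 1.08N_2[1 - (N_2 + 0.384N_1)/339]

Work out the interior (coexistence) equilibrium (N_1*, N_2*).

N_1* ≈ 569, N_2* ≈ 120

Setting both brackets to zero gives the nullclines N_1 + 0.504N_2 = 630 and 0.384N_1 + N_2 = 339.
Substituting N_2 = 339 - 0.384N_1 into the first: N_1(1 - 0.504·0.384) = 630 - 0.504·339.
So N_1* = 459/0.806 = 569, and then N_2* = 339 - 0.384·569 = 120.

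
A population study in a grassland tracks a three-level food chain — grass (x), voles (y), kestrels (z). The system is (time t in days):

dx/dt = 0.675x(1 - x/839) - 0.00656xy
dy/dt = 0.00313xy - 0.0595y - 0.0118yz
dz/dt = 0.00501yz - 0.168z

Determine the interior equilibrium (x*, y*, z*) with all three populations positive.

From dz/dt = 0: 0.00501y* = 0.168, so y* = 33.5.
From dx/dt = 0: 0.675(1 - x*/839) = 0.00656·33.5, giving x* = 839·(1 - 0.326) = 566.
From dy/dt = 0: 0.00313·566 - 0.0595 = 0.0118z*, so z* = 1.71/0.0118 = 145.

x* ≈ 566, y* ≈ 33.5, z* ≈ 145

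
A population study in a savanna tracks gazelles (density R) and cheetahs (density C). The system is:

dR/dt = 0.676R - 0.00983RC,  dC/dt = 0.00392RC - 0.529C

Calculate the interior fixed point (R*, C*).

Set dC/dt = 0 with C > 0: 0.00392R - 0.529 = 0, so R* = 0.529/0.00392 = 135.
Set dR/dt = 0 with R > 0: 0.676 - 0.00983C = 0, so C* = 0.676/0.00983 = 68.8.

R* ≈ 135, C* ≈ 68.8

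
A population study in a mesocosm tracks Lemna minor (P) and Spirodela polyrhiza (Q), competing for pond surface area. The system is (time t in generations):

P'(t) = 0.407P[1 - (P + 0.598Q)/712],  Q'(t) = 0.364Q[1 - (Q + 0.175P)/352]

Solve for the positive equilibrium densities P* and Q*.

Setting both brackets to zero gives the nullclines P + 0.598Q = 712 and 0.175P + Q = 352.
Substituting Q = 352 - 0.175P into the first: P(1 - 0.598·0.175) = 712 - 0.598·352.
So P* = 502/0.895 = 560, and then Q* = 352 - 0.175·560 = 254.

P* ≈ 560, Q* ≈ 254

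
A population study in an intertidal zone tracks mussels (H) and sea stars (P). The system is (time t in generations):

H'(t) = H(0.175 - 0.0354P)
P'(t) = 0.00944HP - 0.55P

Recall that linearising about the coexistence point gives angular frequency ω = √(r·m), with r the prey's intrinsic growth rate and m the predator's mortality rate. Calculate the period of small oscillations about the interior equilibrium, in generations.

Here r = 0.175 and m = 0.55, so r·m = 0.0963.
ω = √0.0963 = 0.31 per generation, hence T = 2π/ω ≈ 20.3 generations.

T ≈ 20.3 generations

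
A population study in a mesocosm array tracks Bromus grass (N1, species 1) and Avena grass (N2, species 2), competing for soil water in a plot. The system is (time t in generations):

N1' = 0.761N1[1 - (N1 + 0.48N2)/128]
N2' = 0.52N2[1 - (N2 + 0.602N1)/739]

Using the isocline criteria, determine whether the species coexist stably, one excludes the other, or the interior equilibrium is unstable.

Compare the nullcline intercepts: K1/α12 = 128/0.48 = 267 < K2 = 739; K2/α21 = 739/0.602 = 1230 > K1 = 128.
Since the inequalities point opposite ways, species 2 can invade but species 1 cannot.

species 2 excludes species 1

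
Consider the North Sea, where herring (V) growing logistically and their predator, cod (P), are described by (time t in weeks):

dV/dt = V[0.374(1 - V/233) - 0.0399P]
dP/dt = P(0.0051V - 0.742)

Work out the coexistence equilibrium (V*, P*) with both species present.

From dP/dt = 0 with P > 0: 0.0051V* = 0.742, so V* = 145.
Substitute into dV/dt = 0: 0.374(1 - 145/233) = 0.0399P*.
The bracket is 0.376, giving P* = 0.14/0.0399 = 3.52.

V* ≈ 145, P* ≈ 3.52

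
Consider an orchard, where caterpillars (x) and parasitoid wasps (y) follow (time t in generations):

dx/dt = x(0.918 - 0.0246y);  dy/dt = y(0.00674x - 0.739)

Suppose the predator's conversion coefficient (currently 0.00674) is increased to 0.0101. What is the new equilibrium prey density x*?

At the interior fixed point, setting dy/dt = 0 with y > 0 fixes x* = (predator death rate)/(xy coefficient) — independent of the other coefficients.
With the change, x* = 0.739/0.0101 = 73.2; it falls from 110.

x* ≈ 73.2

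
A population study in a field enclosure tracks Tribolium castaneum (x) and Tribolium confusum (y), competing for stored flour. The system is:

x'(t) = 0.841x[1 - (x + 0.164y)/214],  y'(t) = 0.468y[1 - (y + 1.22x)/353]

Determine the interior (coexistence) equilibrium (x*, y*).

Setting both brackets to zero gives the nullclines x + 0.164y = 214 and 1.22x + y = 353.
Substituting y = 353 - 1.22x into the first: x(1 - 0.164·1.22) = 214 - 0.164·353.
So x* = 156/0.8 = 195, and then y* = 353 - 1.22·195 = 115.

x* ≈ 195, y* ≈ 115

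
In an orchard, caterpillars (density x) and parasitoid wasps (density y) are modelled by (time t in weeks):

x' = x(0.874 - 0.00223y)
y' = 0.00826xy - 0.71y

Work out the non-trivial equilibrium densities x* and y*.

x* ≈ 86, y* ≈ 392

Set dy/dt = 0 with y > 0: 0.00826x - 0.71 = 0, so x* = 0.71/0.00826 = 86.
Set dx/dt = 0 with x > 0: 0.874 - 0.00223y = 0, so y* = 0.874/0.00223 = 392.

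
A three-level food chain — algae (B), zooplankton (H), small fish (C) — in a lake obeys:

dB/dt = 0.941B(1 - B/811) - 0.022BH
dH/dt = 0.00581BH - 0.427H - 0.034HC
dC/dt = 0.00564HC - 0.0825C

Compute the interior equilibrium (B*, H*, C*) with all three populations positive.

B* ≈ 534, H* ≈ 14.6, C* ≈ 78.6

From dC/dt = 0: 0.00564H* = 0.0825, so H* = 14.6.
From dB/dt = 0: 0.941(1 - B*/811) = 0.022·14.6, giving B* = 811·(1 - 0.342) = 534.
From dH/dt = 0: 0.00581·534 - 0.427 = 0.034C*, so C* = 2.67/0.034 = 78.6.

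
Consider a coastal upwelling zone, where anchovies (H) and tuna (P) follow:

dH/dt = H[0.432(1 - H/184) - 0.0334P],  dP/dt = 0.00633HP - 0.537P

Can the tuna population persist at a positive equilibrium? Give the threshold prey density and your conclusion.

Threshold H = 84.8; K > 84.8, so yes, the predator persists.

The predator equation gives dP/dt > 0 only when H > 0.537/0.00633 = 84.8.
Without the predator, H → K = 184. Since 184 > 84.8, the predator can invade and persist.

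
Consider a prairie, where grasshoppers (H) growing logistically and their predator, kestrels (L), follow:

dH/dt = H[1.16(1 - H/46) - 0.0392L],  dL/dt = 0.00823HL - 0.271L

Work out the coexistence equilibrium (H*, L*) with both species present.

H* ≈ 32.9, L* ≈ 8.41

From dL/dt = 0 with L > 0: 0.00823H* = 0.271, so H* = 32.9.
Substitute into dH/dt = 0: 1.16(1 - 32.9/46) = 0.0392L*.
The bracket is 0.284, giving L* = 0.33/0.0392 = 8.41.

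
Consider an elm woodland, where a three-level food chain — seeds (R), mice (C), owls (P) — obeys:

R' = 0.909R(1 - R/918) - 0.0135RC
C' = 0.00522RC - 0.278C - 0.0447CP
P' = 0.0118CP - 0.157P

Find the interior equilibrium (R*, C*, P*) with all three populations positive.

R* ≈ 737, C* ≈ 13.3, P* ≈ 79.8

From dP/dt = 0: 0.0118C* = 0.157, so C* = 13.3.
From dR/dt = 0: 0.909(1 - R*/918) = 0.0135·13.3, giving R* = 918·(1 - 0.198) = 737.
From dC/dt = 0: 0.00522·737 - 0.278 = 0.0447P*, so P* = 3.57/0.0447 = 79.8.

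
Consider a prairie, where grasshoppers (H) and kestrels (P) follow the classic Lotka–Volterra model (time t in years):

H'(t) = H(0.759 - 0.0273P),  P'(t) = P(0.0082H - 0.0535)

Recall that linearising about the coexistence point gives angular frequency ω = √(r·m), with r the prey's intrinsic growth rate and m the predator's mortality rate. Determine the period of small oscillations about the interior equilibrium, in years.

T ≈ 31.2 years

Here r = 0.759 and m = 0.0535, so r·m = 0.0406.
ω = √0.0406 = 0.202 per year, hence T = 2π/ω ≈ 31.2 years.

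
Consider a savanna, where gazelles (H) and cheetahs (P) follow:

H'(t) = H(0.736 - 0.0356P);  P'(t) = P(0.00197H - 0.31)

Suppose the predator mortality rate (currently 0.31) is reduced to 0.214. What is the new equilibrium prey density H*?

At the interior fixed point, setting dP/dt = 0 with P > 0 fixes H* = (predator death rate)/(HP coefficient) — independent of the other coefficients.
With the change, H* = 0.214/0.00197 = 109; it falls from 157.

H* ≈ 109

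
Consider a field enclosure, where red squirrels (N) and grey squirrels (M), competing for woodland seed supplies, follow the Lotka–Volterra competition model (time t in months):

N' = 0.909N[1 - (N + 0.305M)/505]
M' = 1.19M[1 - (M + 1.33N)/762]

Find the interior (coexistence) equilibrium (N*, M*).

Setting both brackets to zero gives the nullclines N + 0.305M = 505 and 1.33N + M = 762.
Substituting M = 762 - 1.33N into the first: N(1 - 0.305·1.33) = 505 - 0.305·762.
So N* = 273/0.594 = 459, and then M* = 762 - 1.33·459 = 152.

N* ≈ 459, M* ≈ 152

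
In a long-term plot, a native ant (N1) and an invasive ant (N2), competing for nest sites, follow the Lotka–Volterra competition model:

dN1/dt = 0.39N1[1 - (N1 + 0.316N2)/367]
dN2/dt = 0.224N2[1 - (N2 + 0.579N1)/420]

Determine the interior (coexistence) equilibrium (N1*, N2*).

N1* ≈ 287, N2* ≈ 254

Setting both brackets to zero gives the nullclines N1 + 0.316N2 = 367 and 0.579N1 + N2 = 420.
Substituting N2 = 420 - 0.579N1 into the first: N1(1 - 0.316·0.579) = 367 - 0.316·420.
So N1* = 234/0.817 = 287, and then N2* = 420 - 0.579·287 = 254.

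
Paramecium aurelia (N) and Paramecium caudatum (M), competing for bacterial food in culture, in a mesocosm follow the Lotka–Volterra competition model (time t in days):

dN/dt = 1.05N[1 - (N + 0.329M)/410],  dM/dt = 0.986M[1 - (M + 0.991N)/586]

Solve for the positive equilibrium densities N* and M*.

Setting both brackets to zero gives the nullclines N + 0.329M = 410 and 0.991N + M = 586.
Substituting M = 586 - 0.991N into the first: N(1 - 0.329·0.991) = 410 - 0.329·586.
So N* = 217/0.674 = 322, and then M* = 586 - 0.991·322 = 267.

N* ≈ 322, M* ≈ 267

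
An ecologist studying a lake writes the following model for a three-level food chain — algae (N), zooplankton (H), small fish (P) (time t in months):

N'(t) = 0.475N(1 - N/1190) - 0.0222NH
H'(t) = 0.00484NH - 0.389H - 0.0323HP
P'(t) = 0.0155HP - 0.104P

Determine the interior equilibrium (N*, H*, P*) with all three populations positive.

N* ≈ 817, H* ≈ 6.71, P* ≈ 110

From dP/dt = 0: 0.0155H* = 0.104, so H* = 6.71.
From dN/dt = 0: 0.475(1 - N*/1190) = 0.0222·6.71, giving N* = 1190·(1 - 0.314) = 817.
From dH/dt = 0: 0.00484·817 - 0.389 = 0.0323P*, so P* = 3.56/0.0323 = 110.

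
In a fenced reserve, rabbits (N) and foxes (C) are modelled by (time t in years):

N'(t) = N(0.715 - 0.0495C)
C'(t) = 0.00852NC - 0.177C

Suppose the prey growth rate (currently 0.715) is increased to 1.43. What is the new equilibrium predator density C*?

C* ≈ 28.9

At the interior fixed point, setting dN/dt = 0 with N > 0 fixes C* = (prey growth rate)/(NC coefficient) — independent of the other coefficients.
With the change, C* = 1.43/0.0495 = 28.9; it rises from 14.4.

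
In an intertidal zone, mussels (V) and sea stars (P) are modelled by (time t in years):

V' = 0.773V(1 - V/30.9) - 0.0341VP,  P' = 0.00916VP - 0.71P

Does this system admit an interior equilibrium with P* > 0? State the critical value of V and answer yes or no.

Threshold V = 77.5; K < 77.5, so no, the predator goes extinct.

The predator equation gives dP/dt > 0 only when V > 0.71/0.00916 = 77.5.
Without the predator, V → K = 30.9. Since 30.9 < 77.5, the predator cannot invade.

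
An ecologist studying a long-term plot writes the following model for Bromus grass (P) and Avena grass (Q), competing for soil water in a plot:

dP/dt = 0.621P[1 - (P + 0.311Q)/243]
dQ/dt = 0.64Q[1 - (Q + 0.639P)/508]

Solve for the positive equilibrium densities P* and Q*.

P* ≈ 106, Q* ≈ 440

Setting both brackets to zero gives the nullclines P + 0.311Q = 243 and 0.639P + Q = 508.
Substituting Q = 508 - 0.639P into the first: P(1 - 0.311·0.639) = 243 - 0.311·508.
So P* = 85/0.801 = 106, and then Q* = 508 - 0.639·106 = 440.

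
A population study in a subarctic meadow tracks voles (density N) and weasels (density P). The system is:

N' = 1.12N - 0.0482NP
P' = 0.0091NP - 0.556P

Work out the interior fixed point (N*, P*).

Set dP/dt = 0 with P > 0: 0.0091N - 0.556 = 0, so N* = 0.556/0.0091 = 61.1.
Set dN/dt = 0 with N > 0: 1.12 - 0.0482P = 0, so P* = 1.12/0.0482 = 23.2.

N* ≈ 61.1, P* ≈ 23.2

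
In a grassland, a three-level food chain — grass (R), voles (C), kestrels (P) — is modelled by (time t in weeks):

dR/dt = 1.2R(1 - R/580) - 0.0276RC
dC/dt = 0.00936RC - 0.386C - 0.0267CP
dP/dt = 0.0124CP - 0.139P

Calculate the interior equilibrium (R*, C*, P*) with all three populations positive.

R* ≈ 430, C* ≈ 11.2, P* ≈ 136

From dP/dt = 0: 0.0124C* = 0.139, so C* = 11.2.
From dR/dt = 0: 1.2(1 - R*/580) = 0.0276·11.2, giving R* = 580·(1 - 0.258) = 430.
From dC/dt = 0: 0.00936·430 - 0.386 = 0.0267P*, so P* = 3.64/0.0267 = 136.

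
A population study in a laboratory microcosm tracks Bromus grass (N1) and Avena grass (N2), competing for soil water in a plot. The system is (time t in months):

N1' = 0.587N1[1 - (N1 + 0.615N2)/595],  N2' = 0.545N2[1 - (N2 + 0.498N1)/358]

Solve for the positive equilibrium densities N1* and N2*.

Setting both brackets to zero gives the nullclines N1 + 0.615N2 = 595 and 0.498N1 + N2 = 358.
Substituting N2 = 358 - 0.498N1 into the first: N1(1 - 0.615·0.498) = 595 - 0.615·358.
So N1* = 375/0.694 = 540, and then N2* = 358 - 0.498·540 = 88.9.

N1* ≈ 540, N2* ≈ 88.9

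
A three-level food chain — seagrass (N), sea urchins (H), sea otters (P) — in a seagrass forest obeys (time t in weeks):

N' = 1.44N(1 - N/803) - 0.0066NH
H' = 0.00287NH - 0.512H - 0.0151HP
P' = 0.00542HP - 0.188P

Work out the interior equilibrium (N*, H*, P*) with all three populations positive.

From dP/dt = 0: 0.00542H* = 0.188, so H* = 34.7.
From dN/dt = 0: 1.44(1 - N*/803) = 0.0066·34.7, giving N* = 803·(1 - 0.159) = 675.
From dH/dt = 0: 0.00287·675 - 0.512 = 0.0151P*, so P* = 1.43/0.0151 = 94.5.

N* ≈ 675, H* ≈ 34.7, P* ≈ 94.5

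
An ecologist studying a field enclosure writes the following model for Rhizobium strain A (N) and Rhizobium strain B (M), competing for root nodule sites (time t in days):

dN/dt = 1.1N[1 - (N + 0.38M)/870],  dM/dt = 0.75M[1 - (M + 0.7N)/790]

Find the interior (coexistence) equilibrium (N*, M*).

N* ≈ 776, M* ≈ 247

Setting both brackets to zero gives the nullclines N + 0.38M = 870 and 0.7N + M = 790.
Substituting M = 790 - 0.7N into the first: N(1 - 0.38·0.7) = 870 - 0.38·790.
So N* = 570/0.734 = 776, and then M* = 790 - 0.7·776 = 247.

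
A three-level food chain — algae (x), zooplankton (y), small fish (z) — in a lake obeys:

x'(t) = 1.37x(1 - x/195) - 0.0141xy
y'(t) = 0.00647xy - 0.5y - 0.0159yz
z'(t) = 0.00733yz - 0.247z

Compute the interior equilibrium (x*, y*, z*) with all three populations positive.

From dz/dt = 0: 0.00733y* = 0.247, so y* = 33.7.
From dx/dt = 0: 1.37(1 - x*/195) = 0.0141·33.7, giving x* = 195·(1 - 0.347) = 127.
From dy/dt = 0: 0.00647·127 - 0.5 = 0.0159z*, so z* = 0.324/0.0159 = 20.4.

x* ≈ 127, y* ≈ 33.7, z* ≈ 20.4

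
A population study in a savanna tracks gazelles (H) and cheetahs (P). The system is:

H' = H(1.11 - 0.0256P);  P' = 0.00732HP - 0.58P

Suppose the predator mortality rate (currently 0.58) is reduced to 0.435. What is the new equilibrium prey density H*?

H* ≈ 59.4

At the interior fixed point, setting dP/dt = 0 with P > 0 fixes H* = (predator death rate)/(HP coefficient) — independent of the other coefficients.
With the change, H* = 0.435/0.00732 = 59.4; it falls from 79.2.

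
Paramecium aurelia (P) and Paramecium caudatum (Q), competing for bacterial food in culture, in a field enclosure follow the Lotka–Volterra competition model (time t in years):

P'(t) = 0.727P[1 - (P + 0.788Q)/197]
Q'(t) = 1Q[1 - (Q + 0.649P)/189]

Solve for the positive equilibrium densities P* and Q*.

P* ≈ 98.4, Q* ≈ 125

Setting both brackets to zero gives the nullclines P + 0.788Q = 197 and 0.649P + Q = 189.
Substituting Q = 189 - 0.649P into the first: P(1 - 0.788·0.649) = 197 - 0.788·189.
So P* = 48.1/0.489 = 98.4, and then Q* = 189 - 0.649·98.4 = 125.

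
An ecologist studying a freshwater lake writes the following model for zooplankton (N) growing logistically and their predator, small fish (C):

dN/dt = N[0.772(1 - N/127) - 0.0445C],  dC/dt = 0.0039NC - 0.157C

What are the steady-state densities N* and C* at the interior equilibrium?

From dC/dt = 0 with C > 0: 0.0039N* = 0.157, so N* = 40.3.
Substitute into dN/dt = 0: 0.772(1 - 40.3/127) = 0.0445C*.
The bracket is 0.683, giving C* = 0.527/0.0445 = 11.8.

N* ≈ 40.3, C* ≈ 11.8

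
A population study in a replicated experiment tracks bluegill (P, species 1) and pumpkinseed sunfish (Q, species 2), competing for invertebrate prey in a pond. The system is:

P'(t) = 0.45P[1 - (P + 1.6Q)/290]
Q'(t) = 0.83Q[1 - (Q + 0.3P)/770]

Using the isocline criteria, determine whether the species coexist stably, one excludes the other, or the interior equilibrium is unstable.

species 2 excludes species 1

Compare the nullcline intercepts: K1/α12 = 290/1.6 = 181 < K2 = 770; K2/α21 = 770/0.3 = 2570 > K1 = 290.
Since the inequalities point opposite ways, species 2 can invade but species 1 cannot.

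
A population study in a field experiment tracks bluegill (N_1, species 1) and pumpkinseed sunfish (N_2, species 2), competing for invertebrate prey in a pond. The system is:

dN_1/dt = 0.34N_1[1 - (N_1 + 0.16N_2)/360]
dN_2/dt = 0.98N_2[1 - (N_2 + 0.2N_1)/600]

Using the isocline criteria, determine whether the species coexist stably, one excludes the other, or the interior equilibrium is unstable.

Compare the nullcline intercepts: K1/α12 = 360/0.16 = 2250 > K2 = 600; K2/α21 = 600/0.2 = 3000 > K1 = 360.
Since both inequalities hold, each species can invade when rare, so the interior equilibrium is stable.

stable coexistence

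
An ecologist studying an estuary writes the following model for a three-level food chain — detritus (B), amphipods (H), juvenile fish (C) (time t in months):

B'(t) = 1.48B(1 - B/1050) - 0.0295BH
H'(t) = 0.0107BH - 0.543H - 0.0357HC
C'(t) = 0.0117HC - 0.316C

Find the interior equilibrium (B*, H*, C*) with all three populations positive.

B* ≈ 485, H* ≈ 27, C* ≈ 130

From dC/dt = 0: 0.0117H* = 0.316, so H* = 27.
From dB/dt = 0: 1.48(1 - B*/1050) = 0.0295·27, giving B* = 1050·(1 - 0.538) = 485.
From dH/dt = 0: 0.0107·485 - 0.543 = 0.0357C*, so C* = 4.64/0.0357 = 130.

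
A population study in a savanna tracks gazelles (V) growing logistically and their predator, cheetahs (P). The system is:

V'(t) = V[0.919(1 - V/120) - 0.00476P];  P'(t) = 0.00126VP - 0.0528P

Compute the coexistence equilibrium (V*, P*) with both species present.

V* ≈ 41.9, P* ≈ 126

From dP/dt = 0 with P > 0: 0.00126V* = 0.0528, so V* = 41.9.
Substitute into dV/dt = 0: 0.919(1 - 41.9/120) = 0.00476P*.
The bracket is 0.651, giving P* = 0.598/0.00476 = 126.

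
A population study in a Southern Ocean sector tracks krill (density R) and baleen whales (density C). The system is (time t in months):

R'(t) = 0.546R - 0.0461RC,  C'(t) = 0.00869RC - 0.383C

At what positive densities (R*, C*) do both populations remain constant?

R* ≈ 44.1, C* ≈ 11.8

Set dC/dt = 0 with C > 0: 0.00869R - 0.383 = 0, so R* = 0.383/0.00869 = 44.1.
Set dR/dt = 0 with R > 0: 0.546 - 0.0461C = 0, so C* = 0.546/0.0461 = 11.8.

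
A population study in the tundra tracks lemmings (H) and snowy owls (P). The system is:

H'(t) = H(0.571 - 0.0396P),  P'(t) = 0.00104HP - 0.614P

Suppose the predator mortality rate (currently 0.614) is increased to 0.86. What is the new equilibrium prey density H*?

At the interior fixed point, setting dP/dt = 0 with P > 0 fixes H* = (predator death rate)/(HP coefficient) — independent of the other coefficients.
With the change, H* = 0.86/0.00104 = 827; it rises from 590.

H* ≈ 827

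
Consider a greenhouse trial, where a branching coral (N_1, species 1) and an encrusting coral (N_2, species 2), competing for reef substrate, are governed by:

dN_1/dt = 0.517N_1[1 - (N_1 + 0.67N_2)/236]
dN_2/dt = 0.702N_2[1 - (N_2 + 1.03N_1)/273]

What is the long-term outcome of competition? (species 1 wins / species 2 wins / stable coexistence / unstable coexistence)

stable coexistence

Compare the nullcline intercepts: K1/α12 = 236/0.67 = 352 > K2 = 273; K2/α21 = 273/1.03 = 265 > K1 = 236.
Since both inequalities hold, each species can invade when rare, so the interior equilibrium is stable.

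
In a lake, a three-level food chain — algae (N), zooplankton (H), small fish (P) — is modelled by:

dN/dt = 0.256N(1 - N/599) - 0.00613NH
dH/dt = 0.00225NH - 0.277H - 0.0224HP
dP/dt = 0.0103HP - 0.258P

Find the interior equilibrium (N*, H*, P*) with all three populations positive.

N* ≈ 240, H* ≈ 25, P* ≈ 11.7

From dP/dt = 0: 0.0103H* = 0.258, so H* = 25.
From dN/dt = 0: 0.256(1 - N*/599) = 0.00613·25, giving N* = 599·(1 - 0.6) = 240.
From dH/dt = 0: 0.00225·240 - 0.277 = 0.0224P*, so P* = 0.262/0.0224 = 11.7.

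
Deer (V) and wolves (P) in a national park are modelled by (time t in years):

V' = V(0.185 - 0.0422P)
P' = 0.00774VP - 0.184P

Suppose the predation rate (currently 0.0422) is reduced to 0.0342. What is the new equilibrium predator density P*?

At the interior fixed point, setting dV/dt = 0 with V > 0 fixes P* = (prey growth rate)/(VP coefficient) — independent of the other coefficients.
With the change, P* = 0.185/0.0342 = 5.41; it rises from 4.38.

P* ≈ 5.41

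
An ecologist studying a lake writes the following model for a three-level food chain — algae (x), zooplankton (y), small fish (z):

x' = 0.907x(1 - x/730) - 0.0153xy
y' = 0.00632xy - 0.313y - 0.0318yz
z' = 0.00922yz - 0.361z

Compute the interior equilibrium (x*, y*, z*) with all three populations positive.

x* ≈ 248, y* ≈ 39.2, z* ≈ 39.4

From dz/dt = 0: 0.00922y* = 0.361, so y* = 39.2.
From dx/dt = 0: 0.907(1 - x*/730) = 0.0153·39.2, giving x* = 730·(1 - 0.66) = 248.
From dy/dt = 0: 0.00632·248 - 0.313 = 0.0318z*, so z* = 1.25/0.0318 = 39.4.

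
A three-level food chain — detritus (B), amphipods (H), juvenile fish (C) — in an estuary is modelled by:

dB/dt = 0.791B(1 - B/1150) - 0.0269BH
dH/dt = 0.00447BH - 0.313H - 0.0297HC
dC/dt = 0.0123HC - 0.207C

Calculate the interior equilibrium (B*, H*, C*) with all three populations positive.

B* ≈ 492, H* ≈ 16.8, C* ≈ 63.5

From dC/dt = 0: 0.0123H* = 0.207, so H* = 16.8.
From dB/dt = 0: 0.791(1 - B*/1150) = 0.0269·16.8, giving B* = 1150·(1 - 0.572) = 492.
From dH/dt = 0: 0.00447·492 - 0.313 = 0.0297C*, so C* = 1.89/0.0297 = 63.5.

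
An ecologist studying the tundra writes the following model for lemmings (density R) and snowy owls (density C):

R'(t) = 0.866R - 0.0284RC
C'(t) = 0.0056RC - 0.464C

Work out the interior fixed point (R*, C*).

R* ≈ 82.9, C* ≈ 30.5

Set dC/dt = 0 with C > 0: 0.0056R - 0.464 = 0, so R* = 0.464/0.0056 = 82.9.
Set dR/dt = 0 with R > 0: 0.866 - 0.0284C = 0, so C* = 0.866/0.0284 = 30.5.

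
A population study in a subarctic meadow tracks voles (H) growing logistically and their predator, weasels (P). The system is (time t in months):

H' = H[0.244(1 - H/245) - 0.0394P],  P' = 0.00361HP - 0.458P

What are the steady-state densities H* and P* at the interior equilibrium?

H* ≈ 127, P* ≈ 2.99

From dP/dt = 0 with P > 0: 0.00361H* = 0.458, so H* = 127.
Substitute into dH/dt = 0: 0.244(1 - 127/245) = 0.0394P*.
The bracket is 0.482, giving P* = 0.118/0.0394 = 2.99.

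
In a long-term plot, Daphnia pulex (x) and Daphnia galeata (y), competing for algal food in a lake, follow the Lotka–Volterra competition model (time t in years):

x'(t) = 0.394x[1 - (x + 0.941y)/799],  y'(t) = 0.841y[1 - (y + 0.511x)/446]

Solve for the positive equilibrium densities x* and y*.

x* ≈ 731, y* ≈ 72.6

Setting both brackets to zero gives the nullclines x + 0.941y = 799 and 0.511x + y = 446.
Substituting y = 446 - 0.511x into the first: x(1 - 0.941·0.511) = 799 - 0.941·446.
So x* = 379/0.519 = 731, and then y* = 446 - 0.511·731 = 72.6.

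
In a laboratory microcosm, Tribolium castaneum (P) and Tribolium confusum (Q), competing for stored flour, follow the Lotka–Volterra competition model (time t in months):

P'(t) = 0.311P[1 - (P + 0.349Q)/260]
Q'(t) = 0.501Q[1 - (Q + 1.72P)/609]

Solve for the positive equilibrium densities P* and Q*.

Setting both brackets to zero gives the nullclines P + 0.349Q = 260 and 1.72P + Q = 609.
Substituting Q = 609 - 1.72P into the first: P(1 - 0.349·1.72) = 260 - 0.349·609.
So P* = 47.5/0.4 = 119, and then Q* = 609 - 1.72·119 = 405.

P* ≈ 119, Q* ≈ 405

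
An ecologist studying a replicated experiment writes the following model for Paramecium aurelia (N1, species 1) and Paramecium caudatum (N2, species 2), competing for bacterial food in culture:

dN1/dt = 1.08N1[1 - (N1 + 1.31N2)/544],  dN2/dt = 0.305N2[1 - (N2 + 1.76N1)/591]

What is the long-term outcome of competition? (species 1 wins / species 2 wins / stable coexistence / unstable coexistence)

unstable coexistence (outcome depends on initial conditions)

Compare the nullcline intercepts: K1/α12 = 544/1.31 = 415 < K2 = 591; K2/α21 = 591/1.76 = 336 < K1 = 544.
Since both are reversed, neither can invade when rare; the interior point is a saddle.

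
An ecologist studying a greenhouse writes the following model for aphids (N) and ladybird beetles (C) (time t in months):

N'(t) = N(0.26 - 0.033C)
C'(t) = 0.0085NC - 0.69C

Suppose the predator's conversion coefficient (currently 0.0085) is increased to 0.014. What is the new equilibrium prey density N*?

N* ≈ 49.3

At the interior fixed point, setting dC/dt = 0 with C > 0 fixes N* = (predator death rate)/(NC coefficient) — independent of the other coefficients.
With the change, N* = 0.69/0.014 = 49.3; it falls from 81.2.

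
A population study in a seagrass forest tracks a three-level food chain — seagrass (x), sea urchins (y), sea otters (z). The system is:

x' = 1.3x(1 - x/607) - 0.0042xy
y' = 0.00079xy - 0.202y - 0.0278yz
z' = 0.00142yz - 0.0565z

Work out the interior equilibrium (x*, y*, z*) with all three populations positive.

x* ≈ 529, y* ≈ 39.8, z* ≈ 7.77

From dz/dt = 0: 0.00142y* = 0.0565, so y* = 39.8.
From dx/dt = 0: 1.3(1 - x*/607) = 0.0042·39.8, giving x* = 607·(1 - 0.129) = 529.
From dy/dt = 0: 0.00079·529 - 0.202 = 0.0278z*, so z* = 0.216/0.0278 = 7.77.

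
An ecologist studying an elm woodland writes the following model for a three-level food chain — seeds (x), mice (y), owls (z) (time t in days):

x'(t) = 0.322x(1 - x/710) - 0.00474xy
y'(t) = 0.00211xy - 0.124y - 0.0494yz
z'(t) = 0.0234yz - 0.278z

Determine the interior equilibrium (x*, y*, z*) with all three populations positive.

From dz/dt = 0: 0.0234y* = 0.278, so y* = 11.9.
From dx/dt = 0: 0.322(1 - x*/710) = 0.00474·11.9, giving x* = 710·(1 - 0.175) = 586.
From dy/dt = 0: 0.00211·586 - 0.124 = 0.0494z*, so z* = 1.11/0.0494 = 22.5.

x* ≈ 586, y* ≈ 11.9, z* ≈ 22.5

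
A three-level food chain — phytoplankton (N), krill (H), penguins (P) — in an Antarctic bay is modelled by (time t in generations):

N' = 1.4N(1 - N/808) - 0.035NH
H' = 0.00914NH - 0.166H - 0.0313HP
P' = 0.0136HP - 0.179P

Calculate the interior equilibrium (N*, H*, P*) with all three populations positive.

N* ≈ 542, H* ≈ 13.2, P* ≈ 153

From dP/dt = 0: 0.0136H* = 0.179, so H* = 13.2.
From dN/dt = 0: 1.4(1 - N*/808) = 0.035·13.2, giving N* = 808·(1 - 0.329) = 542.
From dH/dt = 0: 0.00914·542 - 0.166 = 0.0313P*, so P* = 4.79/0.0313 = 153.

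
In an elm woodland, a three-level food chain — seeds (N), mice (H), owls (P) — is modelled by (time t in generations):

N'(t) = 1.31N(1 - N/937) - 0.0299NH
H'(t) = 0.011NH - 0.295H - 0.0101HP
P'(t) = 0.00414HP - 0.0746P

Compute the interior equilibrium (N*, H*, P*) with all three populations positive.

From dP/dt = 0: 0.00414H* = 0.0746, so H* = 18.
From dN/dt = 0: 1.31(1 - N*/937) = 0.0299·18, giving N* = 937·(1 - 0.411) = 552.
From dH/dt = 0: 0.011·552 - 0.295 = 0.0101P*, so P* = 5.77/0.0101 = 572.

N* ≈ 552, H* ≈ 18, P* ≈ 572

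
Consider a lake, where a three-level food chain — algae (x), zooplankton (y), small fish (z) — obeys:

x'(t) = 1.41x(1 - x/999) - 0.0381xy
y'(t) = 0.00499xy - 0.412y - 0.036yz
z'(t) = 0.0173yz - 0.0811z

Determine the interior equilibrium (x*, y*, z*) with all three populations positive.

From dz/dt = 0: 0.0173y* = 0.0811, so y* = 4.69.
From dx/dt = 0: 1.41(1 - x*/999) = 0.0381·4.69, giving x* = 999·(1 - 0.127) = 872.
From dy/dt = 0: 0.00499·872 - 0.412 = 0.036z*, so z* = 3.94/0.036 = 109.

x* ≈ 872, y* ≈ 4.69, z* ≈ 109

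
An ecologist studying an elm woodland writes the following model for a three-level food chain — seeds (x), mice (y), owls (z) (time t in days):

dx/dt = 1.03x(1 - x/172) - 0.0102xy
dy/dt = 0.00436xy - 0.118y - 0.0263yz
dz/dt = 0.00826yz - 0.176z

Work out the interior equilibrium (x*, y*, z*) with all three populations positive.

x* ≈ 136, y* ≈ 21.3, z* ≈ 18

From dz/dt = 0: 0.00826y* = 0.176, so y* = 21.3.
From dx/dt = 0: 1.03(1 - x*/172) = 0.0102·21.3, giving x* = 172·(1 - 0.211) = 136.
From dy/dt = 0: 0.00436·136 - 0.118 = 0.0263z*, so z* = 0.474/0.0263 = 18.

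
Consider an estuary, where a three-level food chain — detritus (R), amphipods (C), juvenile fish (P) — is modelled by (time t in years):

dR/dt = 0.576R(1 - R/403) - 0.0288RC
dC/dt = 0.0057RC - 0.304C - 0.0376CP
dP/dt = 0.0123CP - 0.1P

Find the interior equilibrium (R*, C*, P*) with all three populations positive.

From dP/dt = 0: 0.0123C* = 0.1, so C* = 8.13.
From dR/dt = 0: 0.576(1 - R*/403) = 0.0288·8.13, giving R* = 403·(1 - 0.407) = 239.
From dC/dt = 0: 0.0057·239 - 0.304 = 0.0376P*, so P* = 1.06/0.0376 = 28.2.

R* ≈ 239, C* ≈ 8.13, P* ≈ 28.2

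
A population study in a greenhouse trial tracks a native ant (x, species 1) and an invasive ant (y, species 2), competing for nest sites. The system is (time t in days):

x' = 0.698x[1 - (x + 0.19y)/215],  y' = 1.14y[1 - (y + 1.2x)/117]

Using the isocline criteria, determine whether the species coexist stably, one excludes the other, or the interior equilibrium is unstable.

Compare the nullcline intercepts: K1/α12 = 215/0.19 = 1130 > K2 = 117; K2/α21 = 117/1.2 = 97.5 < K1 = 215.
Since the inequalities point opposite ways, species 1 can invade but species 2 cannot.

species 1 excludes species 2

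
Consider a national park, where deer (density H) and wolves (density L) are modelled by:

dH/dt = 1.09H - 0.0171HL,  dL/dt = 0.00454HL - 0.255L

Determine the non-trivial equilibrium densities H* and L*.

Set dL/dt = 0 with L > 0: 0.00454H - 0.255 = 0, so H* = 0.255/0.00454 = 56.2.
Set dH/dt = 0 with H > 0: 1.09 - 0.0171L = 0, so L* = 1.09/0.0171 = 63.7.

H* ≈ 56.2, L* ≈ 63.7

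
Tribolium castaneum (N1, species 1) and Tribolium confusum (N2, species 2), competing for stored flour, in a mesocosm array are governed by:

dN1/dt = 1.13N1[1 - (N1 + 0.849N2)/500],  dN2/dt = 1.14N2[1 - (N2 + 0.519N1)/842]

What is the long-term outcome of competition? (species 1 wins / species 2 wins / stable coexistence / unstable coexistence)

species 2 excludes species 1

Compare the nullcline intercepts: K1/α12 = 500/0.849 = 589 < K2 = 842; K2/α21 = 842/0.519 = 1620 > K1 = 500.
Since the inequalities point opposite ways, species 2 can invade but species 1 cannot.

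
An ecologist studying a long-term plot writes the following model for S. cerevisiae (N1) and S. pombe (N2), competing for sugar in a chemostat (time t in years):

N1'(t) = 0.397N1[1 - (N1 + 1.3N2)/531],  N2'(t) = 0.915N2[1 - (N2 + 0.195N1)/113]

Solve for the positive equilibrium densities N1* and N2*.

Setting both brackets to zero gives the nullclines N1 + 1.3N2 = 531 and 0.195N1 + N2 = 113.
Substituting N2 = 113 - 0.195N1 into the first: N1(1 - 1.3·0.195) = 531 - 1.3·113.
So N1* = 384/0.746 = 515, and then N2* = 113 - 0.195·515 = 12.7.

N1* ≈ 515, N2* ≈ 12.7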